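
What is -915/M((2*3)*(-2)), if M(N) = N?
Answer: 305/4 ≈ 76.250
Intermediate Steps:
-915/M((2*3)*(-2)) = -915/((2*3)*(-2)) = -915/(6*(-2)) = -915/(-12) = -915*(-1/12) = 305/4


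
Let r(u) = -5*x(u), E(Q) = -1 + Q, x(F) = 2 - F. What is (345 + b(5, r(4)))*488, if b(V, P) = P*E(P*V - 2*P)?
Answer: 309880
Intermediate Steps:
r(u) = -10 + 5*u (r(u) = -5*(2 - u) = -10 + 5*u)
b(V, P) = P*(-1 - 2*P + P*V) (b(V, P) = P*(-1 + (P*V - 2*P)) = P*(-1 + (-2*P + P*V)) = P*(-1 - 2*P + P*V))
(345 + b(5, r(4)))*488 = (345 + (-10 + 5*4)*(-1 + (-10 + 5*4)*(-2 + 5)))*488 = (345 + (-10 + 20)*(-1 + (-10 + 20)*3))*488 = (345 + 10*(-1 + 10*3))*488 = (345 + 10*(-1 + 30))*488 = (345 + 10*29)*488 = (345 + 290)*488 = 635*488 = 309880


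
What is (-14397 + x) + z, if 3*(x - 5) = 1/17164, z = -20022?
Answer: -1772045687/51492 ≈ -34414.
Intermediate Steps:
x = 257461/51492 (x = 5 + (⅓)/17164 = 5 + (⅓)*(1/17164) = 5 + 1/51492 = 257461/51492 ≈ 5.0000)
(-14397 + x) + z = (-14397 + 257461/51492) - 20022 = -741072863/51492 - 20022 = -1772045687/51492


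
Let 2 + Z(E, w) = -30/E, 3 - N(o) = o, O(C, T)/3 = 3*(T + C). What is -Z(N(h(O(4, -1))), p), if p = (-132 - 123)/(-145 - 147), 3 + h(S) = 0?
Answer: 7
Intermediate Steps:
O(C, T) = 9*C + 9*T (O(C, T) = 3*(3*(T + C)) = 3*(3*(C + T)) = 3*(3*C + 3*T) = 9*C + 9*T)
h(S) = -3 (h(S) = -3 + 0 = -3)
N(o) = 3 - o
p = 255/292 (p = -255/(-292) = -255*(-1/292) = 255/292 ≈ 0.87329)
Z(E, w) = -2 - 30/E
-Z(N(h(O(4, -1))), p) = -(-2 - 30/(3 - 1*(-3))) = -(-2 - 30/(3 + 3)) = -(-2 - 30/6) = -(-2 - 30*1/6) = -(-2 - 5) = -1*(-7) = 7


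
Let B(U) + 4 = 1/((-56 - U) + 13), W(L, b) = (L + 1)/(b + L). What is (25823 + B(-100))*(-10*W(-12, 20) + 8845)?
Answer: 686172665/3 ≈ 2.2872e+8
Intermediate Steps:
W(L, b) = (1 + L)/(L + b)
B(U) = -4 + 1/(-43 - U) (B(U) = -4 + 1/((-56 - U) + 13) = -4 + 1/(-43 - U))
(25823 + B(-100))*(-10*W(-12, 20) + 8845) = (25823 + (-173 - 4*(-100))/(43 - 100))*(-10*(1 - 12)/(-12 + 20) + 8845) = (25823 + (-173 + 400)/(-57))*(-10*(-11)/8 + 8845) = (25823 - 1/57*227)*(-5*(-11)/4 + 8845) = (25823 - 227/57)*(-10*(-11/8) + 8845) = 1471684*(55/4 + 8845)/57 = (1471684/57)*(35435/4) = 686172665/3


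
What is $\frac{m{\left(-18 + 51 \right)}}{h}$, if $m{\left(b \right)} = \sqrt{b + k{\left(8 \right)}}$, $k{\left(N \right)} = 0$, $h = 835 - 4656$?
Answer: $- \frac{\sqrt{33}}{3821} \approx -0.0015034$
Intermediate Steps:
$h = -3821$
$m{\left(b \right)} = \sqrt{b}$ ($m{\left(b \right)} = \sqrt{b + 0} = \sqrt{b}$)
$\frac{m{\left(-18 + 51 \right)}}{h} = \frac{\sqrt{-18 + 51}}{-3821} = \sqrt{33} \left(- \frac{1}{3821}\right) = - \frac{\sqrt{33}}{3821}$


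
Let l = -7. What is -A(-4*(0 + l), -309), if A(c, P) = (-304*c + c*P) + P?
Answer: 17473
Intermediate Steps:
A(c, P) = P - 304*c + P*c (A(c, P) = (-304*c + P*c) + P = P - 304*c + P*c)
-A(-4*(0 + l), -309) = -(-309 - (-1216)*(0 - 7) - (-1236)*(0 - 7)) = -(-309 - (-1216)*(-7) - (-1236)*(-7)) = -(-309 - 304*28 - 309*28) = -(-309 - 8512 - 8652) = -1*(-17473) = 17473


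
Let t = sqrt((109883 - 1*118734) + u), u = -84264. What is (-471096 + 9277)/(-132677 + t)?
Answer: 61272759463/17603279444 + 461819*I*sqrt(93115)/17603279444 ≈ 3.4808 + 0.0080055*I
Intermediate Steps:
t = I*sqrt(93115) (t = sqrt((109883 - 1*118734) - 84264) = sqrt((109883 - 118734) - 84264) = sqrt(-8851 - 84264) = sqrt(-93115) = I*sqrt(93115) ≈ 305.15*I)
(-471096 + 9277)/(-132677 + t) = (-471096 + 9277)/(-132677 + I*sqrt(93115)) = -461819/(-132677 + I*sqrt(93115))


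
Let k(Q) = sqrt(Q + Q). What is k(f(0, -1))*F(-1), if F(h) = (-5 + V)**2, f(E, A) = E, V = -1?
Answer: 0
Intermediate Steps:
F(h) = 36 (F(h) = (-5 - 1)**2 = (-6)**2 = 36)
k(Q) = sqrt(2)*sqrt(Q) (k(Q) = sqrt(2*Q) = sqrt(2)*sqrt(Q))
k(f(0, -1))*F(-1) = (sqrt(2)*sqrt(0))*36 = (sqrt(2)*0)*36 = 0*36 = 0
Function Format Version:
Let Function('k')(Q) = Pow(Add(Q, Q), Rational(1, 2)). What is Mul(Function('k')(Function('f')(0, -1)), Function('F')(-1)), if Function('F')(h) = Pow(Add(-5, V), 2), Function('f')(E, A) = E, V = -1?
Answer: 0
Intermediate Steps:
Function('F')(h) = 36 (Function('F')(h) = Pow(Add(-5, -1), 2) = Pow(-6, 2) = 36)
Function('k')(Q) = Mul(Pow(2, Rational(1, 2)), Pow(Q, Rational(1, 2))) (Function('k')(Q) = Pow(Mul(2, Q), Rational(1, 2)) = Mul(Pow(2, Rational(1, 2)), Pow(Q, Rational(1, 2))))
Mul(Function('k')(Function('f')(0, -1)), Function('F')(-1)) = Mul(Mul(Pow(2, Rational(1, 2)), Pow(0, Rational(1, 2))), 36) = Mul(Mul(Pow(2, Rational(1, 2)), 0), 36) = Mul(0, 36) = 0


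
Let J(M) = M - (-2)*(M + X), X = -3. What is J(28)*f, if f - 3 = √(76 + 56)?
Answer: 234 + 156*√33 ≈ 1130.2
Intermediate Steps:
J(M) = -6 + 3*M (J(M) = M - (-2)*(M - 3) = M - (-2)*(-3 + M) = M - (6 - 2*M) = M + (-6 + 2*M) = -6 + 3*M)
f = 3 + 2*√33 (f = 3 + √(76 + 56) = 3 + √132 = 3 + 2*√33 ≈ 14.489)
J(28)*f = (-6 + 3*28)*(3 + 2*√33) = (-6 + 84)*(3 + 2*√33) = 78*(3 + 2*√33) = 234 + 156*√33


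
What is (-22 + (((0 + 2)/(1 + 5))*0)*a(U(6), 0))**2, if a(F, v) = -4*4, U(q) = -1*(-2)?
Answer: 484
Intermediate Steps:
U(q) = 2
a(F, v) = -16
(-22 + (((0 + 2)/(1 + 5))*0)*a(U(6), 0))**2 = (-22 + (((0 + 2)/(1 + 5))*0)*(-16))**2 = (-22 + ((2/6)*0)*(-16))**2 = (-22 + ((2*(1/6))*0)*(-16))**2 = (-22 + ((1/3)*0)*(-16))**2 = (-22 + 0*(-16))**2 = (-22 + 0)**2 = (-22)**2 = 484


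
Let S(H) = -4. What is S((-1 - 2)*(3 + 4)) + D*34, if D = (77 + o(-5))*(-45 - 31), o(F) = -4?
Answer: -188636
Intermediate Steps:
D = -5548 (D = (77 - 4)*(-45 - 31) = 73*(-76) = -5548)
S((-1 - 2)*(3 + 4)) + D*34 = -4 - 5548*34 = -4 - 188632 = -188636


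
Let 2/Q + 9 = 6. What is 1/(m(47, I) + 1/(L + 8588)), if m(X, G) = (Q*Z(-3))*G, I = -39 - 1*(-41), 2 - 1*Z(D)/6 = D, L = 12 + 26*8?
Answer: -8808/352319 ≈ -0.025000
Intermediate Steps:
Q = -⅔ (Q = 2/(-9 + 6) = 2/(-3) = 2*(-⅓) = -⅔ ≈ -0.66667)
L = 220 (L = 12 + 208 = 220)
Z(D) = 12 - 6*D
I = 2 (I = -39 + 41 = 2)
m(X, G) = -20*G (m(X, G) = (-2*(12 - 6*(-3))/3)*G = (-2*(12 + 18)/3)*G = (-⅔*30)*G = -20*G)
1/(m(47, I) + 1/(L + 8588)) = 1/(-20*2 + 1/(220 + 8588)) = 1/(-40 + 1/8808) = 1/(-352319/8808) = -8808/352319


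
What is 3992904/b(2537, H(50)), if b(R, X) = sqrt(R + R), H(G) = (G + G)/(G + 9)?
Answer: 1996452*sqrt(5074)/2537 ≈ 56055.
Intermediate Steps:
H(G) = 2*G/(9 + G) (H(G) = (2*G)/(9 + G) = 2*G/(9 + G))
b(R, X) = sqrt(2)*sqrt(R) (b(R, X) = sqrt(2*R) = sqrt(2)*sqrt(R))
3992904/b(2537, H(50)) = 3992904/((sqrt(2)*sqrt(2537))) = 3992904/(sqrt(5074)) = 3992904*(sqrt(5074)/5074) = 1996452*sqrt(5074)/2537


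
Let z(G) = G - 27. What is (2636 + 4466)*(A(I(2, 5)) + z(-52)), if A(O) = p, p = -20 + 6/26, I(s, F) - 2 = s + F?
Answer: -9118968/13 ≈ -7.0146e+5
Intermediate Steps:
z(G) = -27 + G
I(s, F) = 2 + F + s (I(s, F) = 2 + (s + F) = 2 + (F + s) = 2 + F + s)
p = -257/13 (p = -20 + 6*(1/26) = -20 + 3/13 = -257/13 ≈ -19.769)
A(O) = -257/13
(2636 + 4466)*(A(I(2, 5)) + z(-52)) = (2636 + 4466)*(-257/13 + (-27 - 52)) = 7102*(-257/13 - 79) = 7102*(-1284/13) = -9118968/13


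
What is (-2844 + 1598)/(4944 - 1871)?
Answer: -178/439 ≈ -0.40547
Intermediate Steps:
(-2844 + 1598)/(4944 - 1871) = -1246/3073 = -1246*1/3073 = -178/439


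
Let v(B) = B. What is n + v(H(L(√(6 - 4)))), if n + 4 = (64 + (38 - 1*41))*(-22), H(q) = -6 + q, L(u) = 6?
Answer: -1346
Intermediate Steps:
n = -1346 (n = -4 + (64 + (38 - 1*41))*(-22) = -4 + (64 + (38 - 41))*(-22) = -4 + (64 - 3)*(-22) = -4 + 61*(-22) = -4 - 1342 = -1346)
n + v(H(L(√(6 - 4)))) = -1346 + (-6 + 6) = -1346 + 0 = -1346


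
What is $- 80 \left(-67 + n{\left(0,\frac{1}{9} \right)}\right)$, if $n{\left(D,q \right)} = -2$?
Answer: $5520$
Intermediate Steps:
$- 80 \left(-67 + n{\left(0,\frac{1}{9} \right)}\right) = - 80 \left(-67 - 2\right) = \left(-80\right) \left(-69\right) = 5520$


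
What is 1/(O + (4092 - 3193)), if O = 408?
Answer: 1/1307 ≈ 0.00076511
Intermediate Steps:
1/(O + (4092 - 3193)) = 1/(408 + (4092 - 3193)) = 1/(408 + 899) = 1/1307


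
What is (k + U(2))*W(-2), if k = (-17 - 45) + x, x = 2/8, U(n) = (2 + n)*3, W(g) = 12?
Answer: -597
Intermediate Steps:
U(n) = 6 + 3*n
x = 1/4 (x = 2*(1/8) = 1/4 ≈ 0.25000)
k = -247/4 (k = (-17 - 45) + 1/4 = -62 + 1/4 = -247/4 ≈ -61.750)
(k + U(2))*W(-2) = (-247/4 + (6 + 3*2))*12 = (-247/4 + (6 + 6))*12 = (-247/4 + 12)*12 = -199/4*12 = -597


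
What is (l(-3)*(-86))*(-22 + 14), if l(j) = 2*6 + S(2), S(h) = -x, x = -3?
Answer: 10320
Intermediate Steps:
S(h) = 3 (S(h) = -1*(-3) = 3)
l(j) = 15 (l(j) = 2*6 + 3 = 12 + 3 = 15)
(l(-3)*(-86))*(-22 + 14) = (15*(-86))*(-22 + 14) = -1290*(-8) = 10320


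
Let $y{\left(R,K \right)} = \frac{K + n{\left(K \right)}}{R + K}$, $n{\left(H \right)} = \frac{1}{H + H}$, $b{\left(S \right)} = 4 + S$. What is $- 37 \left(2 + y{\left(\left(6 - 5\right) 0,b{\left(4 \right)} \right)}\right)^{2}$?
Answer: $- \frac{5484325}{16384} \approx -334.74$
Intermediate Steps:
$n{\left(H \right)} = \frac{1}{2 H}$
$y{\left(R,K \right)} = \frac{K + \frac{1}{2 K}}{K + R}$ ($y{\left(R,K \right)} = \frac{K + \frac{1}{2 K}}{R + K} = \frac{K + \frac{1}{2 K}}{K + R}$)
$- 37 \left(2 + y{\left(\left(6 - 5\right) 0,b{\left(4 \right)} \right)}\right)^{2} = - 37 \left(2 + \frac{\frac{1}{2} + \left(4 + 4\right)^{2}}{\left(4 + 4\right) \left(\left(4 + 4\right) + \left(6 - 5\right) 0\right)}\right)^{2} = - 37 \left(2 + \frac{\frac{1}{2} + 8^{2}}{8 \left(8 + 1 \cdot 0\right)}\right)^{2} = - 37 \left(2 + \frac{\frac{1}{2} + 64}{8 \left(8 + 0\right)}\right)^{2} = - 37 \left(2 + \frac{1}{8} \cdot \frac{1}{8} \cdot \frac{129}{2}\right)^{2} = - 37 \left(2 + \frac{129}{128}\right)^{2} = - 37 \left(\frac{385}{128}\right)^{2} = \left(-37\right) \frac{148225}{16384} = - \frac{5484325}{16384}$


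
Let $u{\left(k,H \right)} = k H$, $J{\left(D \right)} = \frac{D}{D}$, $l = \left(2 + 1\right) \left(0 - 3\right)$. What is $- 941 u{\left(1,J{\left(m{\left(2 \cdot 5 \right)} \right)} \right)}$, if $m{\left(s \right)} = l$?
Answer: $-941$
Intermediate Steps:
$l = -9$ ($l = 3 \left(-3\right) = -9$)
$m{\left(s \right)} = -9$
$J{\left(D \right)} = 1$
$u{\left(k,H \right)} = H k$
$- 941 u{\left(1,J{\left(m{\left(2 \cdot 5 \right)} \right)} \right)} = - 941 \cdot 1 \cdot 1 = \left(-941\right) 1 = -941$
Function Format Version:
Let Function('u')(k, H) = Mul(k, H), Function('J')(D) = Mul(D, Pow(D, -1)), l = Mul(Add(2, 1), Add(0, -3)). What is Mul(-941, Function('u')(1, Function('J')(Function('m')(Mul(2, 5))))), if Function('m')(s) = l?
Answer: -941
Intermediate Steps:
l = -9 (l = Mul(3, -3) = -9)
Function('m')(s) = -9
Function('J')(D) = 1
Function('u')(k, H) = Mul(H, k)
Mul(-941, Function('u')(1, Function('J')(Function('m')(Mul(2, 5))))) = Mul(-941, Mul(1, 1)) = Mul(-941, 1) = -941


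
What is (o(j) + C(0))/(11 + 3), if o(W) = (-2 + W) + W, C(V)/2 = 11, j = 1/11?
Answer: 111/77 ≈ 1.4416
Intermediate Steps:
j = 1/11 ≈ 0.090909
C(V) = 22 (C(V) = 2*11 = 22)
o(W) = -2 + 2*W
(o(j) + C(0))/(11 + 3) = ((-2 + 2*(1/11)) + 22)/(11 + 3) = ((-2 + 2/11) + 22)/14 = (-20/11 + 22)/14 = (1/14)*(222/11) = 111/77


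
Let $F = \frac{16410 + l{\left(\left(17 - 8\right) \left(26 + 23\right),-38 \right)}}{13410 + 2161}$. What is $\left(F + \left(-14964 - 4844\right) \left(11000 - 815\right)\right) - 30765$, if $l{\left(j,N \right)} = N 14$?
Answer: $- \frac{3141842324017}{15571} \approx -2.0178 \cdot 10^{8}$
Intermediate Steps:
$l{\left(j,N \right)} = 14 N$
$F = \frac{15878}{15571}$ ($F = \frac{16410 + 14 \left(-38\right)}{13410 + 2161} = \frac{16410 - 532}{15571} = 15878 \cdot \frac{1}{15571} = \frac{15878}{15571} \approx 1.0197$)
$\left(F + \left(-14964 - 4844\right) \left(11000 - 815\right)\right) - 30765 = \left(\frac{15878}{15571} + \left(-14964 - 4844\right) \left(11000 - 815\right)\right) - 30765 = \left(\frac{15878}{15571} - 201744480\right) - 30765 = - \frac{3141363282202}{15571} - 30765 = - \frac{3141842324017}{15571}$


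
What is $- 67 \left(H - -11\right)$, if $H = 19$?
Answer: $-2010$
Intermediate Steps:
$- 67 \left(H - -11\right) = - 67 \left(19 - -11\right) = - 67 \left(19 + 11\right) = \left(-67\right) 30 = -2010$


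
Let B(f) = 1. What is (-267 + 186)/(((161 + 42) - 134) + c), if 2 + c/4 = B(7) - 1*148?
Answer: 81/527 ≈ 0.15370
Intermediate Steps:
c = -596 (c = -8 + 4*(1 - 1*148) = -8 + 4*(1 - 148) = -8 + 4*(-147) = -8 - 588 = -596)
(-267 + 186)/(((161 + 42) - 134) + c) = (-267 + 186)/(((161 + 42) - 134) - 596) = -81/((203 - 134) - 596) = -81/(69 - 596) = -81/(-527) = -81*(-1/527) = 81/527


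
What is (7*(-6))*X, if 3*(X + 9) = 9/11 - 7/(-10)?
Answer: 19621/55 ≈ 356.75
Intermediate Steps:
X = -2803/330 (X = -9 + (9/11 - 7/(-10))/3 = -9 + (9*(1/11) - 7*(-⅒))/3 = -9 + (9/11 + 7/10)/3 = -9 + (⅓)*(167/110) = -9 + 167/330 = -2803/330 ≈ -8.4939)
(7*(-6))*X = (7*(-6))*(-2803/330) = -42*(-2803/330) = 19621/55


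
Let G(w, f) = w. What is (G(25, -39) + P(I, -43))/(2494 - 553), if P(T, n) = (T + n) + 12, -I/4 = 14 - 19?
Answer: 14/1941 ≈ 0.0072128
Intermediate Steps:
I = 20 (I = -4*(14 - 19) = -4*(-5) = 20)
P(T, n) = 12 + T + n
(G(25, -39) + P(I, -43))/(2494 - 553) = (25 + (12 + 20 - 43))/(2494 - 553) = (25 - 11)/1941 = 14*(1/1941) = 14/1941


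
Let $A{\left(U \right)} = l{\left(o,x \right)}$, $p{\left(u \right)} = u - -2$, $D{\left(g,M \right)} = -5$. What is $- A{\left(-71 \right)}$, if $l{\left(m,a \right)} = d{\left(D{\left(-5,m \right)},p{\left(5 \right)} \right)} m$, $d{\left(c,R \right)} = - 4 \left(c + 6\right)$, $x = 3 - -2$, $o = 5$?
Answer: $20$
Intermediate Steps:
$p{\left(u \right)} = 2 + u$ ($p{\left(u \right)} = u + 2 = 2 + u$)
$x = 5$ ($x = 3 + 2 = 5$)
$d{\left(c,R \right)} = -24 - 4 c$ ($d{\left(c,R \right)} = - 4 \left(6 + c\right) = -24 - 4 c$)
$l{\left(m,a \right)} = - 4 m$ ($l{\left(m,a \right)} = \left(-24 - -20\right) m = \left(-24 + 20\right) m = - 4 m$)
$A{\left(U \right)} = -20$ ($A{\left(U \right)} = \left(-4\right) 5 = -20$)
$- A{\left(-71 \right)} = \left(-1\right) \left(-20\right) = 20$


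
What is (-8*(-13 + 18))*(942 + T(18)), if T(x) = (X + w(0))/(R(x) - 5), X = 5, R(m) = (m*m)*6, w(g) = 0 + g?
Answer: -73061720/1939 ≈ -37680.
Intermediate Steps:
w(g) = g
R(m) = 6*m**2 (R(m) = m**2*6 = 6*m**2)
T(x) = 5/(-5 + 6*x**2) (T(x) = (5 + 0)/(6*x**2 - 5) = 5/(-5 + 6*x**2))
(-8*(-13 + 18))*(942 + T(18)) = (-8*(-13 + 18))*(942 + 5/(-5 + 6*18**2)) = (-8*5)*(942 + 5/(-5 + 6*324)) = -40*(942 + 5/(-5 + 1944)) = -40*(942 + 5/1939) = -40*1826543/1939 = -73061720/1939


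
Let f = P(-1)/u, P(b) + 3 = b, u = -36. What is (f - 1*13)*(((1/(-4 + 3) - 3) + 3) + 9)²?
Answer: -7424/9 ≈ -824.89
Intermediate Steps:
P(b) = -3 + b
f = ⅑ (f = (-3 - 1)/(-36) = -4*(-1/36) = ⅑ ≈ 0.11111)
(f - 1*13)*(((1/(-4 + 3) - 3) + 3) + 9)² = (⅑ - 1*13)*(((1/(-4 + 3) - 3) + 3) + 9)² = (⅑ - 13)*(((1/(-1) - 3) + 3) + 9)² = -116*(((-1 - 3) + 3) + 9)²/9 = -116*((-4 + 3) + 9)²/9 = -116*(-1 + 9)²/9 = -116/9*8² = -116/9*64 = -7424/9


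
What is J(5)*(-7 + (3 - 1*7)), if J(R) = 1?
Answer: -11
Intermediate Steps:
J(5)*(-7 + (3 - 1*7)) = 1*(-7 + (3 - 1*7)) = 1*(-7 + (3 - 7)) = 1*(-7 - 4) = 1*(-11) = -11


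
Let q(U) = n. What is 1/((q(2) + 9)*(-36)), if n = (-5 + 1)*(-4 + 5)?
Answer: -1/180 ≈ -0.0055556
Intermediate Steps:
n = -4 (n = -4*1 = -4)
q(U) = -4
1/((q(2) + 9)*(-36)) = 1/((-4 + 9)*(-36)) = 1/(5*(-36)) = 1/(-180) = -1/180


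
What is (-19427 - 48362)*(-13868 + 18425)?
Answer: -308914473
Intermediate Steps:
(-19427 - 48362)*(-13868 + 18425) = -67789*4557 = -308914473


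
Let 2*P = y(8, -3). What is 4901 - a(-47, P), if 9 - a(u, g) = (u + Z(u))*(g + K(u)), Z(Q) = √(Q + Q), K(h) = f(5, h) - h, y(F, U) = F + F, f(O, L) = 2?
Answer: 2213 + 57*I*√94 ≈ 2213.0 + 552.64*I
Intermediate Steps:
y(F, U) = 2*F
P = 8 (P = (2*8)/2 = (½)*16 = 8)
K(h) = 2 - h
Z(Q) = √2*√Q (Z(Q) = √(2*Q) = √2*√Q)
a(u, g) = 9 - (u + √2*√u)*(2 + g - u) (a(u, g) = 9 - (u + √2*√u)*(g + (2 - u)) = 9 - (u + √2*√u)*(2 + g - u))
4901 - a(-47, P) = 4901 - (9 - 47*(-2 - 47) - 1*8*(-47) + √2*√(-47)*(-2 - 47) - 1*8*√2*√(-47)) = 4901 - (9 - 47*(-49) + 376 + √2*(I*√47)*(-49) - 1*8*√2*I*√47) = 4901 - (9 + 2303 + 376 - 49*I*√94 - 8*I*√94) = 4901 - (2688 - 57*I*√94) = 4901 + (-2688 + 57*I*√94) = 2213 + 57*I*√94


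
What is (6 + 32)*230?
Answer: 8740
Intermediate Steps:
(6 + 32)*230 = 38*230 = 8740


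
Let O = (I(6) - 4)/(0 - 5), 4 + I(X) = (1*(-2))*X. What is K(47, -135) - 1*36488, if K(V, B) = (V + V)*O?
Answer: -36112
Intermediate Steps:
I(X) = -4 - 2*X (I(X) = -4 + (1*(-2))*X = -4 - 2*X)
O = 4 (O = ((-4 - 2*6) - 4)/(0 - 5) = ((-4 - 12) - 4)/(-5) = (-16 - 4)*(-1/5) = -20*(-1/5) = 4)
K(V, B) = 8*V (K(V, B) = (V + V)*4 = (2*V)*4 = 8*V)
K(47, -135) - 1*36488 = 8*47 - 1*36488 = 376 - 36488 = -36112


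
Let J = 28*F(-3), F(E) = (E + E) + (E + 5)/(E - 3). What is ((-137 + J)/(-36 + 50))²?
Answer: 889249/1764 ≈ 504.11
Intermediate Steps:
F(E) = 2*E + (5 + E)/(-3 + E)
J = -532/3 (J = 28*((5 - 5*(-3) + 2*(-3)²)/(-3 - 3)) = 28*((5 + 15 + 2*9)/(-6)) = 28*(-(5 + 15 + 18)/6) = 28*(-⅙*38) = 28*(-19/3) = -532/3 ≈ -177.33)
((-137 + J)/(-36 + 50))² = ((-137 - 532/3)/(-36 + 50))² = (-943/3/14)² = (-943/3*1/14)² = (-943/42)² = 889249/1764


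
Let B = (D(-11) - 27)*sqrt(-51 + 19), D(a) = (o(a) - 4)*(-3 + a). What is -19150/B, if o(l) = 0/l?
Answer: 9575*I*sqrt(2)/116 ≈ 116.73*I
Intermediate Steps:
o(l) = 0
D(a) = 12 - 4*a (D(a) = (0 - 4)*(-3 + a) = -4*(-3 + a) = 12 - 4*a)
B = 116*I*sqrt(2) (B = ((12 - 4*(-11)) - 27)*sqrt(-51 + 19) = ((12 + 44) - 27)*sqrt(-32) = (56 - 27)*(4*I*sqrt(2)) = 29*(4*I*sqrt(2)) = 116*I*sqrt(2) ≈ 164.05*I)
-19150/B = -19150*(-I*sqrt(2)/232) = -(-9575)*I*sqrt(2)/116 = 9575*I*sqrt(2)/116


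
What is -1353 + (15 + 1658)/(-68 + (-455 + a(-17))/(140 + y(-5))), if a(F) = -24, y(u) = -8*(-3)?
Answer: -16011115/11631 ≈ -1376.6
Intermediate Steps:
y(u) = 24
-1353 + (15 + 1658)/(-68 + (-455 + a(-17))/(140 + y(-5))) = -1353 + (15 + 1658)/(-68 + (-455 - 24)/(140 + 24)) = -1353 + 1673/(-68 - 479/164) = -1353 + 1673/(-11631/164) = -1353 + 1673*(-164/11631) = -1353 - 274372/11631 = -16011115/11631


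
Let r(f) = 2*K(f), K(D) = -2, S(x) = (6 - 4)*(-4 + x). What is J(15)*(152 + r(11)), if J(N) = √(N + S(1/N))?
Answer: 148*√1605/15 ≈ 395.28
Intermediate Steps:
S(x) = -8 + 2*x (S(x) = 2*(-4 + x) = -8 + 2*x)
r(f) = -4 (r(f) = 2*(-2) = -4)
J(N) = √(-8 + N + 2/N) (J(N) = √(N + (-8 + 2*(1/N))) = √(N + (-8 + 2/N)) = √(-8 + N + 2/N))
J(15)*(152 + r(11)) = √(-8 + 15 + 2/15)*(152 - 4) = √(-8 + 15 + 2*(1/15))*148 = √(-8 + 15 + 2/15)*148 = √(107/15)*148 = (√1605/15)*148 = 148*√1605/15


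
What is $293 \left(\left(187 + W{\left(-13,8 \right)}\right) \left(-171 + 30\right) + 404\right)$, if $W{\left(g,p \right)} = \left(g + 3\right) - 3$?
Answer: $-7070090$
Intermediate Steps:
$W{\left(g,p \right)} = g$ ($W{\left(g,p \right)} = \left(3 + g\right) - 3 = g$)
$293 \left(\left(187 + W{\left(-13,8 \right)}\right) \left(-171 + 30\right) + 404\right) = 293 \left(\left(187 - 13\right) \left(-171 + 30\right) + 404\right) = 293 \left(174 \left(-141\right) + 404\right) = 293 \left(-24534 + 404\right) = 293 \left(-24130\right) = -7070090$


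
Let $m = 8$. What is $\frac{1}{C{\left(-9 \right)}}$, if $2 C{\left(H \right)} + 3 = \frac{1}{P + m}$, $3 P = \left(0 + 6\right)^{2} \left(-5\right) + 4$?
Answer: $- \frac{304}{459} \approx -0.66231$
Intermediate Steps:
$P = - \frac{176}{3}$ ($P = \frac{\left(0 + 6\right)^{2} \left(-5\right) + 4}{3} = \frac{6^{2} \left(-5\right) + 4}{3} = \frac{36 \left(-5\right) + 4}{3} = \frac{-180 + 4}{3} = \frac{1}{3} \left(-176\right) = - \frac{176}{3} \approx -58.667$)
$C{\left(H \right)} = - \frac{459}{304}$ ($C{\left(H \right)} = - \frac{3}{2} + \frac{1}{2 \left(- \frac{176}{3} + 8\right)} = - \frac{3}{2} + \frac{1}{2 \left(- \frac{152}{3}\right)} = - \frac{3}{2} + \frac{1}{2} \left(- \frac{3}{152}\right) = - \frac{3}{2} - \frac{3}{304} = - \frac{459}{304}$)
$\frac{1}{C{\left(-9 \right)}} = \frac{1}{- \frac{459}{304}} = - \frac{304}{459}$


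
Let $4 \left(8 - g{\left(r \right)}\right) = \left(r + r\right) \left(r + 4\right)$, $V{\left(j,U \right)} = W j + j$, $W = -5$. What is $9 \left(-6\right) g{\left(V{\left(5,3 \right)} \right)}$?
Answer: $8208$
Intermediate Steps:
$V{\left(j,U \right)} = - 4 j$ ($V{\left(j,U \right)} = - 5 j + j = - 4 j$)
$g{\left(r \right)} = 8 - \frac{r \left(4 + r\right)}{2}$ ($g{\left(r \right)} = 8 - \frac{\left(r + r\right) \left(r + 4\right)}{4} = 8 - \frac{2 r \left(4 + r\right)}{4} = 8 - \frac{r \left(4 + r\right)}{2}$)
$9 \left(-6\right) g{\left(V{\left(5,3 \right)} \right)} = 9 \left(-6\right) \left(8 - 2 \left(\left(-4\right) 5\right) - \frac{\left(\left(-4\right) 5\right)^{2}}{2}\right) = - 54 \left(8 - -40 - \frac{\left(-20\right)^{2}}{2}\right) = - 54 \left(8 + 40 - 200\right) = \left(-54\right) \left(-152\right) = 8208$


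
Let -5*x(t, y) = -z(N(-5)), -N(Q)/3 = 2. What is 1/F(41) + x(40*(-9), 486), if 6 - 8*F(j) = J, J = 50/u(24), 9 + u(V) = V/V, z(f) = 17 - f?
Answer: 1287/245 ≈ 5.2531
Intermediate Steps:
N(Q) = -6 (N(Q) = -3*2 = -6)
u(V) = -8 (u(V) = -9 + V/V = -9 + 1 = -8)
J = -25/4 (J = 50/(-8) = 50*(-1/8) = -25/4 ≈ -6.2500)
x(t, y) = 23/5 (x(t, y) = -(-1)*(17 - 1*(-6))/5 = -(-1)*(17 + 6)/5 = -(-1)*23/5 = -1/5*(-23) = 23/5)
F(j) = 49/32 (F(j) = 3/4 - 1/8*(-25/4) = 3/4 + 25/32 = 49/32)
1/F(41) + x(40*(-9), 486) = 1/(49/32) + 23/5 = 32/49 + 23/5 = 1287/245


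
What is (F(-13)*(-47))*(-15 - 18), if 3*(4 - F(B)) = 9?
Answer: 1551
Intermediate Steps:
F(B) = 1 (F(B) = 4 - ⅓*9 = 4 - 3 = 1)
(F(-13)*(-47))*(-15 - 18) = (1*(-47))*(-15 - 18) = -47*(-33) = 1551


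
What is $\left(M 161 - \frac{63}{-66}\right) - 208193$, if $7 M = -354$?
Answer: $- \frac{4759349}{22} \approx -2.1633 \cdot 10^{5}$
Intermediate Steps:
$M = - \frac{354}{7}$ ($M = \frac{1}{7} \left(-354\right) = - \frac{354}{7} \approx -50.571$)
$\left(M 161 - \frac{63}{-66}\right) - 208193 = \left(\left(- \frac{354}{7}\right) 161 - \frac{63}{-66}\right) - 208193 = \left(-8142 - - \frac{21}{22}\right) - 208193 = \left(-8142 + \frac{21}{22}\right) - 208193 = - \frac{179103}{22} - 208193 = - \frac{4759349}{22}$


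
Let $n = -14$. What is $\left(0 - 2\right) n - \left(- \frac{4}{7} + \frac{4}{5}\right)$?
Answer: $\frac{972}{35} \approx 27.771$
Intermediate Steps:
$\left(0 - 2\right) n - \left(- \frac{4}{7} + \frac{4}{5}\right) = \left(0 - 2\right) \left(-14\right) - \left(- \frac{4}{7} + \frac{4}{5}\right) = \left(0 - 2\right) \left(-14\right) - \frac{8}{35} = \left(-2\right) \left(-14\right) + \left(- \frac{4}{5} + \frac{4}{7}\right) = 28 - \frac{8}{35} = \frac{972}{35}$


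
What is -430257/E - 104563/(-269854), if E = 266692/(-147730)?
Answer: 2144056479786317/8995987871 ≈ 2.3833e+5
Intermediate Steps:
E = -133346/73865 (E = 266692*(-1/147730) = -133346/73865 ≈ -1.8053)
-430257/E - 104563/(-269854) = -430257/(-133346/73865) - 104563/(-269854) = -430257*(-73865/133346) - 104563*(-1/269854) = 31780933305/133346 + 104563/269854 = 2144056479786317/8995987871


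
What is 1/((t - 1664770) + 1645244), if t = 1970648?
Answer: 1/1951122 ≈ 5.1253e-7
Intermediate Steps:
1/((t - 1664770) + 1645244) = 1/((1970648 - 1664770) + 1645244) = 1/(305878 + 1645244) = 1/1951122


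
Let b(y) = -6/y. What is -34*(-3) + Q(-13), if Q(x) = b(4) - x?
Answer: 227/2 ≈ 113.50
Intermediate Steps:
Q(x) = -3/2 - x (Q(x) = -6/4 - x = -6*¼ - x = -3/2 - x)
-34*(-3) + Q(-13) = -34*(-3) + (-3/2 - 1*(-13)) = 102 + (-3/2 + 13) = 102 + 23/2 = 227/2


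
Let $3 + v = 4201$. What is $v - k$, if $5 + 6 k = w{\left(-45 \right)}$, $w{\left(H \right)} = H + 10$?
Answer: $\frac{12614}{3} \approx 4204.7$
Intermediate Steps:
$v = 4198$ ($v = -3 + 4201 = 4198$)
$w{\left(H \right)} = 10 + H$
$k = - \frac{20}{3}$ ($k = - \frac{5}{6} + \frac{10 - 45}{6} = - \frac{5}{6} + \frac{1}{6} \left(-35\right) = - \frac{5}{6} - \frac{35}{6} = - \frac{20}{3} \approx -6.6667$)
$v - k = 4198 - - \frac{20}{3} = 4198 + \frac{20}{3} = \frac{12614}{3}$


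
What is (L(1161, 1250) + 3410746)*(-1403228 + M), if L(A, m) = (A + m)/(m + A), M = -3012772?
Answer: -15061858752000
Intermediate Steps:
L(A, m) = 1 (L(A, m) = (A + m)/(A + m) = 1)
(L(1161, 1250) + 3410746)*(-1403228 + M) = (1 + 3410746)*(-1403228 - 3012772) = 3410747*(-4416000) = -15061858752000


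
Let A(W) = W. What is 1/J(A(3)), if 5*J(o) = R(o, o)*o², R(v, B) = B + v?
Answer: 5/54 ≈ 0.092593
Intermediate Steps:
J(o) = 2*o³/5 (J(o) = ((o + o)*o²)/5 = ((2*o)*o²)/5 = (2*o³)/5 = 2*o³/5)
1/J(A(3)) = 1/((⅖)*3³) = 1/((⅖)*27) = 1/(54/5) = 5/54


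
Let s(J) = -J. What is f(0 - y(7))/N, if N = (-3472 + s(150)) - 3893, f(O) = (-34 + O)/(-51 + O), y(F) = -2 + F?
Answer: -13/140280 ≈ -9.2672e-5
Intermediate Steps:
f(O) = (-34 + O)/(-51 + O)
N = -7515 (N = (-3472 - 1*150) - 3893 = (-3472 - 150) - 3893 = -3622 - 3893 = -7515)
f(0 - y(7))/N = ((-34 + (0 - (-2 + 7)))/(-51 + (0 - (-2 + 7))))/(-7515) = ((-34 + (0 - 1*5))/(-51 + (0 - 1*5)))*(-1/7515) = ((-34 + (0 - 5))/(-51 + (0 - 5)))*(-1/7515) = ((-34 - 5)/(-51 - 5))*(-1/7515) = (-39/(-56))*(-1/7515) = -1/56*(-39)*(-1/7515) = (39/56)*(-1/7515) = -13/140280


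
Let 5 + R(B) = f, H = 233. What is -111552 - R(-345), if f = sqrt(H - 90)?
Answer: -111547 - sqrt(143) ≈ -1.1156e+5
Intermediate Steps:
f = sqrt(143) (f = sqrt(233 - 90) = sqrt(143) ≈ 11.958)
R(B) = -5 + sqrt(143)
-111552 - R(-345) = -111552 - (-5 + sqrt(143)) = -111552 + (5 - sqrt(143)) = -111547 - sqrt(143)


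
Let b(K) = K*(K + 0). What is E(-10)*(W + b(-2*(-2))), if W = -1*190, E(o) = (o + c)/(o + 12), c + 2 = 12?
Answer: 0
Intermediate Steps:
c = 10 (c = -2 + 12 = 10)
b(K) = K² (b(K) = K*K = K²)
E(o) = (10 + o)/(12 + o) (E(o) = (o + 10)/(o + 12) = (10 + o)/(12 + o))
W = -190
E(-10)*(W + b(-2*(-2))) = ((10 - 10)/(12 - 10))*(-190 + (-2*(-2))²) = (0/2)*(-190 + 4²) = ((½)*0)*(-190 + 16) = 0*(-174) = 0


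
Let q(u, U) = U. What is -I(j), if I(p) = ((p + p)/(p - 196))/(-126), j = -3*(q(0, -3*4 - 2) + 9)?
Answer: -5/3801 ≈ -0.0013154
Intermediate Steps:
j = 15 (j = -3*((-3*4 - 2) + 9) = -3*((-12 - 2) + 9) = -3*(-14 + 9) = -3*(-5) = 15)
I(p) = -p/(63*(-196 + p)) (I(p) = ((2*p)/(-196 + p))*(-1/126) = (2*p/(-196 + p))*(-1/126) = -p/(63*(-196 + p)))
-I(j) = -(-1)*15/(-12348 + 63*15) = -(-1)*15/(-12348 + 945) = -(-1)*15/(-11403) = -(-1)*15*(-1)/11403 = -1*5/3801 = -5/3801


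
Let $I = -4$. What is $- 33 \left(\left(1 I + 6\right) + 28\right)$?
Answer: $-990$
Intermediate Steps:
$- 33 \left(\left(1 I + 6\right) + 28\right) = - 33 \left(\left(1 \left(-4\right) + 6\right) + 28\right) = - 33 \left(\left(-4 + 6\right) + 28\right) = - 33 \left(2 + 28\right) = \left(-33\right) 30 = -990$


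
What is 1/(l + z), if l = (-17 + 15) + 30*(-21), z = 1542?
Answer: 1/910 ≈ 0.0010989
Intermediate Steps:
l = -632 (l = -2 - 630 = -632)
1/(l + z) = 1/(-632 + 1542) = 1/910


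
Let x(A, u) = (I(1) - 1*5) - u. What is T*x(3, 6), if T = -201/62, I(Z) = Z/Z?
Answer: 1005/31 ≈ 32.419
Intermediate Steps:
I(Z) = 1
x(A, u) = -4 - u (x(A, u) = (1 - 1*5) - u = (1 - 5) - u = -4 - u)
T = -201/62 (T = -201*1/62 = -201/62 ≈ -3.2419)
T*x(3, 6) = -201*(-4 - 1*6)/62 = -201*(-4 - 6)/62 = -201/62*(-10) = 1005/31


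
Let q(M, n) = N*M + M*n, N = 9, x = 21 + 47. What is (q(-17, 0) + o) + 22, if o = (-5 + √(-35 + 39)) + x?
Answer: -66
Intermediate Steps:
x = 68
q(M, n) = 9*M + M*n
o = 65 (o = (-5 + √(-35 + 39)) + 68 = (-5 + √4) + 68 = (-5 + 2) + 68 = -3 + 68 = 65)
(q(-17, 0) + o) + 22 = (-17*(9 + 0) + 65) + 22 = (-17*9 + 65) + 22 = (-153 + 65) + 22 = -88 + 22 = -66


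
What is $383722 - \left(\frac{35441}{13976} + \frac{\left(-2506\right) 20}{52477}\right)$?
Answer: $\frac{281427674250307}{733418552} \approx 3.8372 \cdot 10^{5}$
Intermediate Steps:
$383722 - \left(\frac{35441}{13976} + \frac{\left(-2506\right) 20}{52477}\right) = 383722 - \left(35441 \cdot \frac{1}{13976} - \frac{50120}{52477}\right) = 383722 - \left(\frac{35441}{13976} - \frac{50120}{52477}\right) = 383722 - \frac{1159360237}{733418552} = \frac{281427674250307}{733418552}$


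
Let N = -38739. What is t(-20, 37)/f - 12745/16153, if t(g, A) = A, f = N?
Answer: -13360168/16912191 ≈ -0.78997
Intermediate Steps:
f = -38739
t(-20, 37)/f - 12745/16153 = 37/(-38739) - 12745/16153 = 37*(-1/38739) - 12745*1/16153 = -1/1047 - 12745/16153 = -13360168/16912191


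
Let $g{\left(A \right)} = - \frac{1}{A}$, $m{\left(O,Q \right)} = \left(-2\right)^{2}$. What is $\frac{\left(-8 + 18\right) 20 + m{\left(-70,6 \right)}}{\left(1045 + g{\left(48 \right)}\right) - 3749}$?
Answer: $- \frac{9792}{129793} \approx -0.075443$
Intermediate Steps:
$m{\left(O,Q \right)} = 4$
$\frac{\left(-8 + 18\right) 20 + m{\left(-70,6 \right)}}{\left(1045 + g{\left(48 \right)}\right) - 3749} = \frac{\left(-8 + 18\right) 20 + 4}{\left(1045 - \frac{1}{48}\right) - 3749} = \frac{10 \cdot 20 + 4}{\left(1045 - \frac{1}{48}\right) - 3749} = \frac{200 + 4}{\left(1045 - \frac{1}{48}\right) - 3749} = \frac{204}{\frac{50159}{48} - 3749} = \frac{204}{- \frac{129793}{48}} = 204 \left(- \frac{48}{129793}\right) = - \frac{9792}{129793}$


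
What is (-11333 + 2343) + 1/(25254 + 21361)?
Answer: -419068849/46615 ≈ -8990.0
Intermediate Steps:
(-11333 + 2343) + 1/(25254 + 21361) = -8990 + 1/46615 = -419068849/46615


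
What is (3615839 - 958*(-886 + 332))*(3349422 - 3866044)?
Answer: -2142209803162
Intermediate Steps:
(3615839 - 958*(-886 + 332))*(3349422 - 3866044) = (3615839 - 958*(-554))*(-516622) = (3615839 + 530732)*(-516622) = 4146571*(-516622) = -2142209803162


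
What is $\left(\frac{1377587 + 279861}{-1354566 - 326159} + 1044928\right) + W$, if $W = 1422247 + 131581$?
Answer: $\frac{4367792520652}{1680725} \approx 2.5988 \cdot 10^{6}$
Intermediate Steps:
$W = 1553828$
$\left(\frac{1377587 + 279861}{-1354566 - 326159} + 1044928\right) + W = \left(\frac{1377587 + 279861}{-1354566 - 326159} + 1044928\right) + 1553828 = \left(\frac{1657448}{-1680725} + 1044928\right) + 1553828 = \left(1657448 \left(- \frac{1}{1680725}\right) + 1044928\right) + 1553828 = \left(- \frac{1657448}{1680725} + 1044928\right) + 1553828 = \frac{1756234955352}{1680725} + 1553828 = \frac{4367792520652}{1680725}$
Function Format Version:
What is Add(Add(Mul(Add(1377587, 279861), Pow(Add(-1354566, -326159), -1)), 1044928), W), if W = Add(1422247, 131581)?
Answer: Rational(4367792520652, 1680725) ≈ 2.5988e+6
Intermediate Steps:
W = 1553828
Add(Add(Mul(Add(1377587, 279861), Pow(Add(-1354566, -326159), -1)), 1044928), W) = Add(Add(Mul(Add(1377587, 279861), Pow(Add(-1354566, -326159), -1)), 1044928), 1553828) = Add(Add(Mul(1657448, Pow(-1680725, -1)), 1044928), 1553828) = Add(Add(Mul(1657448, Rational(-1, 1680725)), 1044928), 1553828) = Add(Add(Rational(-1657448, 1680725), 1044928), 1553828) = Add(Rational(1756234955352, 1680725), 1553828) = Rational(4367792520652, 1680725)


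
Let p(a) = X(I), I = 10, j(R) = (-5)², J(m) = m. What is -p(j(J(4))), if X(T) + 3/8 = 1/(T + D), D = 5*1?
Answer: 37/120 ≈ 0.30833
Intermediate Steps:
j(R) = 25
D = 5
X(T) = -3/8 + 1/(5 + T) (X(T) = -3/8 + 1/(T + 5) = -3/8 + 1/(5 + T))
p(a) = -37/120 (p(a) = (-7 - 3*10)/(8*(5 + 10)) = (⅛)*(-7 - 30)/15 = (⅛)*(1/15)*(-37) = -37/120)
-p(j(J(4))) = -1*(-37/120) = 37/120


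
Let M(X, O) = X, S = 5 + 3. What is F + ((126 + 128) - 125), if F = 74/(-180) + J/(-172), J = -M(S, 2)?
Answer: 497819/3870 ≈ 128.64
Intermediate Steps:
S = 8
J = -8 (J = -1*8 = -8)
F = -1411/3870 (F = 74/(-180) - 8/(-172) = 74*(-1/180) - 8*(-1/172) = -37/90 + 2/43 = -1411/3870 ≈ -0.36460)
F + ((126 + 128) - 125) = -1411/3870 + ((126 + 128) - 125) = -1411/3870 + (254 - 125) = -1411/3870 + 129 = 497819/3870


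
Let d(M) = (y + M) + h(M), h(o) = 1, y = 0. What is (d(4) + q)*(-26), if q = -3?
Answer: -52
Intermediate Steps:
d(M) = 1 + M (d(M) = (0 + M) + 1 = M + 1 = 1 + M)
(d(4) + q)*(-26) = ((1 + 4) - 3)*(-26) = (5 - 3)*(-26) = 2*(-26) = -52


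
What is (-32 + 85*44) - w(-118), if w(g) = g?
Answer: 3826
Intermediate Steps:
(-32 + 85*44) - w(-118) = (-32 + 85*44) - 1*(-118) = (-32 + 3740) + 118 = 3708 + 118 = 3826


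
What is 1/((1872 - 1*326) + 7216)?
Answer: 1/8762 ≈ 0.00011413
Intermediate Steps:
1/((1872 - 1*326) + 7216) = 1/((1872 - 326) + 7216) = 1/(1546 + 7216) = 1/8762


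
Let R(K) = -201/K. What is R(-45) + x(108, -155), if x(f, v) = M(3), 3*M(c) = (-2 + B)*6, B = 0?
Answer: 7/15 ≈ 0.46667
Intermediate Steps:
M(c) = -4 (M(c) = ((-2 + 0)*6)/3 = (-2*6)/3 = (⅓)*(-12) = -4)
x(f, v) = -4
R(-45) + x(108, -155) = -201/(-45) - 4 = -201*(-1/45) - 4 = 67/15 - 4 = 7/15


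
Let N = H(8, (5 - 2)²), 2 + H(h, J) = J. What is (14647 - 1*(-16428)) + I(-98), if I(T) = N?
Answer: 31082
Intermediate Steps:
H(h, J) = -2 + J
N = 7 (N = -2 + (5 - 2)² = -2 + 3² = -2 + 9 = 7)
I(T) = 7
(14647 - 1*(-16428)) + I(-98) = (14647 - 1*(-16428)) + 7 = (14647 + 16428) + 7 = 31075 + 7 = 31082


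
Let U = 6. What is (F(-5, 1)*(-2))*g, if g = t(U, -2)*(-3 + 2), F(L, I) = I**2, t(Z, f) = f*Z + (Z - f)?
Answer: -8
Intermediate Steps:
t(Z, f) = Z - f + Z*f (t(Z, f) = Z*f + (Z - f) = Z - f + Z*f)
g = 4 (g = (6 - 1*(-2) + 6*(-2))*(-3 + 2) = (6 + 2 - 12)*(-1) = -4*(-1) = 4)
(F(-5, 1)*(-2))*g = (1**2*(-2))*4 = (1*(-2))*4 = -2*4 = -8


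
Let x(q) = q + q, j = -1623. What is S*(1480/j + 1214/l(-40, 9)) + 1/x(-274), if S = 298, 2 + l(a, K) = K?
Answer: 320069623087/6225828 ≈ 51410.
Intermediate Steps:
l(a, K) = -2 + K
x(q) = 2*q
S*(1480/j + 1214/l(-40, 9)) + 1/x(-274) = 298*(1480/(-1623) + 1214/(-2 + 9)) + 1/(2*(-274)) = 298*(1480*(-1/1623) + 1214/7) + 1/(-548) = 298*(-1480/1623 + 1214*(1/7)) - 1/548 = 298*(-1480/1623 + 1214/7) - 1/548 = 298*(1959962/11361) - 1/548 = 584068676/11361 - 1/548 = 320069623087/6225828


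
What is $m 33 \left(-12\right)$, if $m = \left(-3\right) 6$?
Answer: $7128$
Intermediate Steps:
$m = -18$
$m 33 \left(-12\right) = \left(-18\right) 33 \left(-12\right) = \left(-594\right) \left(-12\right) = 7128$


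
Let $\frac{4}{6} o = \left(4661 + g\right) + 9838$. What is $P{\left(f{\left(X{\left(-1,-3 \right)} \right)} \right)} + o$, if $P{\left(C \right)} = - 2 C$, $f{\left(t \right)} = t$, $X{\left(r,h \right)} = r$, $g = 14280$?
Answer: $\frac{86341}{2} \approx 43171.0$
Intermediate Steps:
$o = \frac{86337}{2}$ ($o = \frac{3 \left(\left(4661 + 14280\right) + 9838\right)}{2} = \frac{3 \left(18941 + 9838\right)}{2} = \frac{3}{2} \cdot 28779 = \frac{86337}{2} \approx 43169.0$)
$P{\left(f{\left(X{\left(-1,-3 \right)} \right)} \right)} + o = \left(-2\right) \left(-1\right) + \frac{86337}{2} = 2 + \frac{86337}{2} = \frac{86341}{2}$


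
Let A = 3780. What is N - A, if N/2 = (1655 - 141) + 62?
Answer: -628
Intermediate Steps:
N = 3152 (N = 2*((1655 - 141) + 62) = 2*(1514 + 62) = 2*1576 = 3152)
N - A = 3152 - 1*3780 = 3152 - 3780 = -628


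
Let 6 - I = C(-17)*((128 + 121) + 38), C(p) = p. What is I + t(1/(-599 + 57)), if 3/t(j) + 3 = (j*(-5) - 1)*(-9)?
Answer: 5222607/1069 ≈ 4885.5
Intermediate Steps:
t(j) = 3/(6 + 45*j) (t(j) = 3/(-3 + (j*(-5) - 1)*(-9)) = 3/(-3 + (-5*j - 1)*(-9)) = 3/(-3 + (-1 - 5*j)*(-9)) = 3/(-3 + (9 + 45*j)) = 3/(6 + 45*j))
I = 4885 (I = 6 - (-17)*((128 + 121) + 38) = 6 - (-17)*(249 + 38) = 6 - (-17)*287 = 6 - 1*(-4879) = 6 + 4879 = 4885)
I + t(1/(-599 + 57)) = 4885 + 1/(2 + 15/(-599 + 57)) = 4885 + 1/(2 + 15/(-542)) = 4885 + 1/(2 + 15*(-1/542)) = 4885 + 1/(2 - 15/542) = 4885 + 1/(1069/542) = 4885 + 542/1069 = 5222607/1069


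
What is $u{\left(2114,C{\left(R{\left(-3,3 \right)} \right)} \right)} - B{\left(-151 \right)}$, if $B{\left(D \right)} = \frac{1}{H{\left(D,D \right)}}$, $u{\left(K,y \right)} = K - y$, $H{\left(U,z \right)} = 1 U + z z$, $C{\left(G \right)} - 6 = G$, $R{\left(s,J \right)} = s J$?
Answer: $\frac{47950049}{22650} \approx 2117.0$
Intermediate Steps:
$R{\left(s,J \right)} = J s$
$C{\left(G \right)} = 6 + G$
$H{\left(U,z \right)} = U + z^{2}$
$B{\left(D \right)} = \frac{1}{D + D^{2}}$
$u{\left(2114,C{\left(R{\left(-3,3 \right)} \right)} \right)} - B{\left(-151 \right)} = \left(2114 - \left(6 + 3 \left(-3\right)\right)\right) - \frac{1}{\left(-151\right) \left(1 - 151\right)} = \left(2114 - \left(6 - 9\right)\right) - - \frac{1}{151 \left(-150\right)} = \left(2114 - -3\right) - \left(- \frac{1}{151}\right) \left(- \frac{1}{150}\right) = \left(2114 + 3\right) - \frac{1}{22650} = 2117 - \frac{1}{22650} = \frac{47950049}{22650}$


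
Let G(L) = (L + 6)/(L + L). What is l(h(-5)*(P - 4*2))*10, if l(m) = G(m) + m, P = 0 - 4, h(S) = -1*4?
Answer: 3885/8 ≈ 485.63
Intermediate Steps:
h(S) = -4
G(L) = (6 + L)/(2*L) (G(L) = (6 + L)/((2*L)) = (6 + L)*(1/(2*L)) = (6 + L)/(2*L))
P = -4
l(m) = m + (6 + m)/(2*m) (l(m) = (6 + m)/(2*m) + m = m + (6 + m)/(2*m))
l(h(-5)*(P - 4*2))*10 = (½ - 4*(-4 - 4*2) + 3/((-4*(-4 - 4*2))))*10 = (½ - 4*(-4 - 8) + 3/((-4*(-4 - 8))))*10 = (½ - 4*(-12) + 3/((-4*(-12))))*10 = (½ + 48 + 3/48)*10 = (½ + 48 + 3*(1/48))*10 = (½ + 48 + 1/16)*10 = (777/16)*10 = 3885/8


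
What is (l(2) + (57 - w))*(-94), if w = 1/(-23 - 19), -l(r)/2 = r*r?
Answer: -96773/21 ≈ -4608.2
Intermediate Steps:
l(r) = -2*r**2 (l(r) = -2*r*r = -2*r**2)
w = -1/42 (w = 1/(-42) = -1/42 ≈ -0.023810)
(l(2) + (57 - w))*(-94) = (-2*2**2 + (57 - 1*(-1/42)))*(-94) = (-2*4 + (57 + 1/42))*(-94) = (-8 + 2395/42)*(-94) = (2059/42)*(-94) = -96773/21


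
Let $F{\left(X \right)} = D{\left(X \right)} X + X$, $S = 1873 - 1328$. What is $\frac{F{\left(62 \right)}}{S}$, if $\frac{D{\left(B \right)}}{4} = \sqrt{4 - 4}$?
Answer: $\frac{62}{545} \approx 0.11376$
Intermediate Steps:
$D{\left(B \right)} = 0$ ($D{\left(B \right)} = 4 \sqrt{4 - 4} = 4 \sqrt{0} = 4 \cdot 0 = 0$)
$S = 545$ ($S = 1873 - 1328 = 545$)
$F{\left(X \right)} = X$ ($F{\left(X \right)} = 0 X + X = 0 + X = X$)
$\frac{F{\left(62 \right)}}{S} = \frac{62}{545}$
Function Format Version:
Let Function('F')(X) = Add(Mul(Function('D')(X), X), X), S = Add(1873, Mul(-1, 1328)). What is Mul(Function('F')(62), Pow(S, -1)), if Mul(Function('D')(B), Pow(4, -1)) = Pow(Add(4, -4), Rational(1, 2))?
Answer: Rational(62, 545) ≈ 0.11376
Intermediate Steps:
Function('D')(B) = 0 (Function('D')(B) = Mul(4, Pow(Add(4, -4), Rational(1, 2))) = Mul(4, Pow(0, Rational(1, 2))) = Mul(4, 0) = 0)
S = 545 (S = Add(1873, -1328) = 545)
Function('F')(X) = X (Function('F')(X) = Add(Mul(0, X), X) = Add(0, X) = X)
Mul(Function('F')(62), Pow(S, -1)) = Mul(62, Pow(545, -1)) = Mul(62, Rational(1, 545)) = Rational(62, 545)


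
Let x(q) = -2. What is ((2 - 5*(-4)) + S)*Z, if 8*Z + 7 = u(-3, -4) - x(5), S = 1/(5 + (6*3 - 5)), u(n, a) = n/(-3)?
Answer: -397/36 ≈ -11.028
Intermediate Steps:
u(n, a) = -n/3 (u(n, a) = n*(-⅓) = -n/3)
S = 1/18 (S = 1/(5 + (18 - 5)) = 1/(5 + 13) = 1/18 ≈ 0.055556)
Z = -½ (Z = -7/8 + (-⅓*(-3) - 1*(-2))/8 = -7/8 + (1 + 2)/8 = -7/8 + (⅛)*3 = -7/8 + 3/8 = -½ ≈ -0.50000)
((2 - 5*(-4)) + S)*Z = ((2 - 5*(-4)) + 1/18)*(-½) = ((2 + 20) + 1/18)*(-½) = (22 + 1/18)*(-½) = (397/18)*(-½) = -397/36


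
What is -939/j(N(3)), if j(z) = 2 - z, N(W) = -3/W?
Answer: -313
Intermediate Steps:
-939/j(N(3)) = -939/(2 - (-3)/3) = -939/(2 - 1*(-1)) = -939/(2 + 1) = -939/3 = -939*1/3 = -313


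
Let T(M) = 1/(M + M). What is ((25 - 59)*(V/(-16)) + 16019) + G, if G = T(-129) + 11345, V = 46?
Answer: 14170261/516 ≈ 27462.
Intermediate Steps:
T(M) = 1/(2*M)
G = 2927009/258 (G = (½)/(-129) + 11345 = (½)*(-1/129) + 11345 = -1/258 + 11345 = 2927009/258 ≈ 11345.)
((25 - 59)*(V/(-16)) + 16019) + G = ((25 - 59)*(46/(-16)) + 16019) + 2927009/258 = (-1564*(-1)/16 + 16019) + 2927009/258 = (-34*(-23/8) + 16019) + 2927009/258 = (391/4 + 16019) + 2927009/258 = 64467/4 + 2927009/258 = 14170261/516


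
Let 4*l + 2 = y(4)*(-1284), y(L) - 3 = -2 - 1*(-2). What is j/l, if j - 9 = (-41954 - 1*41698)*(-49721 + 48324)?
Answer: -233723706/1927 ≈ -1.2129e+5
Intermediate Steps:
y(L) = 3 (y(L) = 3 + (-2 - 1*(-2)) = 3 + (-2 + 2) = 3 + 0 = 3)
j = 116861853 (j = 9 + (-41954 - 1*41698)*(-49721 + 48324) = 9 + (-41954 - 41698)*(-1397) = 9 - 83652*(-1397) = 9 + 116861844 = 116861853)
l = -1927/2 (l = -½ + (3*(-1284))/4 = -½ + (¼)*(-3852) = -½ - 963 = -1927/2 ≈ -963.50)
j/l = 116861853/(-1927/2) = 116861853*(-2/1927) = -233723706/1927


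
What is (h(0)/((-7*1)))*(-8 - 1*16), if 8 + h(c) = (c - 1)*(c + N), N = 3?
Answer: -264/7 ≈ -37.714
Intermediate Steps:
h(c) = -8 + (-1 + c)*(3 + c) (h(c) = -8 + (c - 1)*(c + 3) = -8 + (-1 + c)*(3 + c))
(h(0)/((-7*1)))*(-8 - 1*16) = ((-11 + 0² + 2*0)/((-7*1)))*(-8 - 1*16) = ((-11 + 0 + 0)/(-7))*(-8 - 16) = -⅐*(-11)*(-24) = (11/7)*(-24) = -264/7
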